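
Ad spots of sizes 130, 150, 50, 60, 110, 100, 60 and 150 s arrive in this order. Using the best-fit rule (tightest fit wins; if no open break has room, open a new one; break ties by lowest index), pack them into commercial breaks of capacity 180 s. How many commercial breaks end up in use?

  130 → break 1 (new)  [load 130/180]
  150 → break 2 (new)  [load 150/180]
  50 → break 1  [load 180/180]
  60 → break 3 (new)  [load 60/180]
  110 → break 3  [load 170/180]
  100 → break 4 (new)  [load 100/180]
  60 → break 4  [load 160/180]
  150 → break 5 (new)  [load 150/180]
5 commercial breaks opened.

5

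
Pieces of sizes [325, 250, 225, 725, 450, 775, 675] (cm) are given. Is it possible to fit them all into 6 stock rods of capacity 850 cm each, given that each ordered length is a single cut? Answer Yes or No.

A valid assignment using 5 stock rods:
  stock rod 1: 775 = 775
  stock rod 2: 725 = 725
  stock rod 3: 675 = 675
  stock rod 4: 450 + 325 = 775
  stock rod 5: 250 + 225 = 475
That uses only 5 ≤ 6, so 6 stock rods are enough.

Yes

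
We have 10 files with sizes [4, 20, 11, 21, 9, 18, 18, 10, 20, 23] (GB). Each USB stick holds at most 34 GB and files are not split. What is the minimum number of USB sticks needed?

6

Total = 23 + 21 + 20 + 20 + 18 + 18 + 11 + 10 + 9 + 4 = 154 GB.
Lower bound: ⌈154/34⌉ = 5 USB sticks.
Also, 6 files each exceed 17 GB, and no two of those can share a USB stick, so at least 6 USB sticks are needed.
A packing using 6 USB sticks:
  USB stick 1: 23 + 11 = 34
  USB stick 2: 21 + 10 = 31
  USB stick 3: 20 + 9 + 4 = 33
  USB stick 4: 20 = 20
  USB stick 5: 18 = 18
  USB stick 6: 18 = 18
This matches the lower bound, so 6 is optimal.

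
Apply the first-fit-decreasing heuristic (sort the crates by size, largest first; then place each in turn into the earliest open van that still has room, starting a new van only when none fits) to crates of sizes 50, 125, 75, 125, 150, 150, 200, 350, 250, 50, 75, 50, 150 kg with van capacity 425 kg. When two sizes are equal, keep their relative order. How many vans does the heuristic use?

Sorted descending: 350, 250, 200, 150, 150, 150, 125, 125, 75, 75, 50, 50, 50.
  350 → van 1 (new)  [load 350/425]
  250 → van 2 (new)  [load 250/425]
  200 → van 3 (new)  [load 200/425]
  150 → van 2  [load 400/425]
  150 → van 3  [load 350/425]
  150 → van 4 (new)  [load 150/425]
  125 → van 4  [load 275/425]
  125 → van 4  [load 400/425]
  75 → van 1  [load 425/425]
  75 → van 3  [load 425/425]
  50 → van 5 (new)  [load 50/425]
  50 → van 5  [load 100/425]
  50 → van 5  [load 150/425]
5 vans opened.

5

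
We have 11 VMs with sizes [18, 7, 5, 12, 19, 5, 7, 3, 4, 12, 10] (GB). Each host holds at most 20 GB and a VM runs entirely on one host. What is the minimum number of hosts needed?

Total = 19 + 18 + 12 + 12 + 10 + 7 + 7 + 5 + 5 + 4 + 3 = 102 GB.
Lower bound: ⌈102/20⌉ = 6 hosts.
A packing using 6 hosts:
  host 1: 19 = 19
  host 2: 18 = 18
  host 3: 12 + 7 = 19
  host 4: 12 + 7 = 19
  host 5: 10 + 5 + 5 = 20
  host 6: 4 + 3 = 7
This matches the lower bound, so 6 is optimal.

6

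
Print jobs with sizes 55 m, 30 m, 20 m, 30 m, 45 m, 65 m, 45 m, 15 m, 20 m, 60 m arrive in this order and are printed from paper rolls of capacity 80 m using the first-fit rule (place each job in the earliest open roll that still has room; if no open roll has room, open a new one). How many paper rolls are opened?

6

  55 → roll 1 (new)  [load 55/80]
  30 → roll 2 (new)  [load 30/80]
  20 → roll 1  [load 75/80]
  30 → roll 2  [load 60/80]
  45 → roll 3 (new)  [load 45/80]
  65 → roll 4 (new)  [load 65/80]
  45 → roll 5 (new)  [load 45/80]
  15 → roll 2  [load 75/80]
  20 → roll 3  [load 65/80]
  60 → roll 6 (new)  [load 60/80]
6 paper rolls opened.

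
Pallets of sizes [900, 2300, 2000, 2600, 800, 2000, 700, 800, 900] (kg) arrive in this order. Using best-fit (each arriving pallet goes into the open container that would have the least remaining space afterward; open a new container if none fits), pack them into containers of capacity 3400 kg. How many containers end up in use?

  900 → container 1 (new)  [load 900/3400]
  2300 → container 1  [load 3200/3400]
  2000 → container 2 (new)  [load 2000/3400]
  2600 → container 3 (new)  [load 2600/3400]
  800 → container 3  [load 3400/3400]
  2000 → container 4 (new)  [load 2000/3400]
  700 → container 2  [load 2700/3400]
  800 → container 4  [load 2800/3400]
  900 → container 5 (new)  [load 900/3400]
5 containers opened.

5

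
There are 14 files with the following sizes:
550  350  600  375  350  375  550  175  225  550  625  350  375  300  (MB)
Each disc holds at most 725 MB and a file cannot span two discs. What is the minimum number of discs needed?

Total = 625 + 600 + 550 + 550 + 550 + 375 + 375 + 375 + 350 + 350 + 350 + 300 + 225 + 175 = 5750 MB.
Lower bound: ⌈5750/725⌉ = 8 discs.
A packing using 9 discs:
  disc 1: 625 = 625
  disc 2: 600 = 600
  disc 3: 550 + 175 = 725
  disc 4: 550 = 550
  disc 5: 550 = 550
  disc 6: 375 + 350 = 725
  disc 7: 375 + 350 = 725
  disc 8: 375 + 350 = 725
  disc 9: 300 + 225 = 525
No arrangement into 8 discs stays within capacity, so 9 is optimal.

9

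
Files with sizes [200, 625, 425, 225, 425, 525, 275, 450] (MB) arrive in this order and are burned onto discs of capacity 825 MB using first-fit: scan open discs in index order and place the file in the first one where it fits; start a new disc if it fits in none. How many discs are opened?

5

  200 → disc 1 (new)  [load 200/825]
  625 → disc 1  [load 825/825]
  425 → disc 2 (new)  [load 425/825]
  225 → disc 2  [load 650/825]
  425 → disc 3 (new)  [load 425/825]
  525 → disc 4 (new)  [load 525/825]
  275 → disc 3  [load 700/825]
  450 → disc 5 (new)  [load 450/825]
5 discs opened.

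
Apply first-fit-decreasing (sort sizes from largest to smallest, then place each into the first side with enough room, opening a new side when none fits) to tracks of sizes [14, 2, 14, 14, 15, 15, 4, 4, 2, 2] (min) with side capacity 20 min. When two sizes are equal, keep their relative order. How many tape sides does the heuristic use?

Sorted descending: 15, 15, 14, 14, 14, 4, 4, 2, 2, 2.
  15 → side 1 (new)  [load 15/20]
  15 → side 2 (new)  [load 15/20]
  14 → side 3 (new)  [load 14/20]
  14 → side 4 (new)  [load 14/20]
  14 → side 5 (new)  [load 14/20]
  4 → side 1  [load 19/20]
  4 → side 2  [load 19/20]
  2 → side 3  [load 16/20]
  2 → side 3  [load 18/20]
  2 → side 3  [load 20/20]
5 tape sides opened.

5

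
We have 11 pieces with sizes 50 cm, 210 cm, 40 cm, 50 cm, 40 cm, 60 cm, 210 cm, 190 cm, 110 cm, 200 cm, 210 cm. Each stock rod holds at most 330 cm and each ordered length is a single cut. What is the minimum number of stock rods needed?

5

Total = 210 + 210 + 210 + 200 + 190 + 110 + 60 + 50 + 50 + 40 + 40 = 1370 cm.
Lower bound: ⌈1370/330⌉ = 5 stock rods.
A packing using 5 stock rods:
  stock rod 1: 210 + 110 = 320
  stock rod 2: 210 + 60 + 50 = 320
  stock rod 3: 210 + 50 + 40 = 300
  stock rod 4: 200 + 40 = 240
  stock rod 5: 190 = 190
This matches the lower bound, so 5 is optimal.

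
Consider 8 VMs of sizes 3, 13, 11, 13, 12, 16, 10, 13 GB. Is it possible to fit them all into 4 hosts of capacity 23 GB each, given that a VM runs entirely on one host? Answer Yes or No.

No

Total = 91 GB; ⌈91/23⌉ = 4.
5 VMs each exceed half the capacity and cannot share a host, forcing at least 5 hosts.
At least 5 hosts are required, but only 4 are allowed.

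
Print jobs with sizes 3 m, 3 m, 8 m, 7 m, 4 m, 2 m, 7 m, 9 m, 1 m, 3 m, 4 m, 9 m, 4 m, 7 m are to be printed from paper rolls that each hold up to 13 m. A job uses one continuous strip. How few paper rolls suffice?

6

Total = 9 + 9 + 8 + 7 + 7 + 7 + 4 + 4 + 4 + 3 + 3 + 3 + 2 + 1 = 71 m.
Lower bound: ⌈71/13⌉ = 6 paper rolls.
A packing using 6 paper rolls:
  roll 1: 9 + 4 = 13
  roll 2: 9 + 4 = 13
  roll 3: 8 + 4 + 1 = 13
  roll 4: 7 + 3 + 3 = 13
  roll 5: 7 + 3 + 2 = 12
  roll 6: 7 = 7
This matches the lower bound, so 6 is optimal.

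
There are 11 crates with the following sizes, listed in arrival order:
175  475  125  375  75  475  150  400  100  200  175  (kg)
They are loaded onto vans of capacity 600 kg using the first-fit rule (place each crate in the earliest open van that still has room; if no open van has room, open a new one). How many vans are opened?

5

  175 → van 1 (new)  [load 175/600]
  475 → van 2 (new)  [load 475/600]
  125 → van 1  [load 300/600]
  375 → van 3 (new)  [load 375/600]
  75 → van 1  [load 375/600]
  475 → van 4 (new)  [load 475/600]
  150 → van 1  [load 525/600]
  400 → van 5 (new)  [load 400/600]
  100 → van 2  [load 575/600]
  200 → van 3  [load 575/600]
  175 → van 5  [load 575/600]
5 vans opened.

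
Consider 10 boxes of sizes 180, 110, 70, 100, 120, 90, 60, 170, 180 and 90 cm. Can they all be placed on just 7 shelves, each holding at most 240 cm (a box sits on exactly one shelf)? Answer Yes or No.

Yes

A valid assignment using 6 shelves:
  shelf 1: 180 + 60 = 240
  shelf 2: 180 = 180
  shelf 3: 170 + 70 = 240
  shelf 4: 120 + 110 = 230
  shelf 5: 100 + 90 = 190
  shelf 6: 90 = 90
That uses only 6 ≤ 7, so 7 shelves are enough.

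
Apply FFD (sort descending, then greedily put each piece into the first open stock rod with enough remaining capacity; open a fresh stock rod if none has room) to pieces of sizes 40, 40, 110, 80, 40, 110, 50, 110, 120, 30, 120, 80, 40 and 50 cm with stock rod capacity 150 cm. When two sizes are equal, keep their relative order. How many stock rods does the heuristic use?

8

Sorted descending: 120, 120, 110, 110, 110, 80, 80, 50, 50, 40, 40, 40, 40, 30.
  120 → stock rod 1 (new)  [load 120/150]
  120 → stock rod 2 (new)  [load 120/150]
  110 → stock rod 3 (new)  [load 110/150]
  110 → stock rod 4 (new)  [load 110/150]
  110 → stock rod 5 (new)  [load 110/150]
  80 → stock rod 6 (new)  [load 80/150]
  80 → stock rod 7 (new)  [load 80/150]
  50 → stock rod 6  [load 130/150]
  50 → stock rod 7  [load 130/150]
  40 → stock rod 3  [load 150/150]
  40 → stock rod 4  [load 150/150]
  40 → stock rod 5  [load 150/150]
  40 → stock rod 8 (new)  [load 40/150]
  30 → stock rod 1  [load 150/150]
8 stock rods opened.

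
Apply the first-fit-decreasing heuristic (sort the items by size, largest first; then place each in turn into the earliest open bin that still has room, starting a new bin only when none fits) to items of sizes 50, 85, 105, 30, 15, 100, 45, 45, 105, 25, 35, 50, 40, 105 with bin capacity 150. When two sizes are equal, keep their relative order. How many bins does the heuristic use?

Sorted descending: 105, 105, 105, 100, 85, 50, 50, 45, 45, 40, 35, 30, 25, 15.
  105 → bin 1 (new)  [load 105/150]
  105 → bin 2 (new)  [load 105/150]
  105 → bin 3 (new)  [load 105/150]
  100 → bin 4 (new)  [load 100/150]
  85 → bin 5 (new)  [load 85/150]
  50 → bin 4  [load 150/150]
  50 → bin 5  [load 135/150]
  45 → bin 1  [load 150/150]
  45 → bin 2  [load 150/150]
  40 → bin 3  [load 145/150]
  35 → bin 6 (new)  [load 35/150]
  30 → bin 6  [load 65/150]
  25 → bin 6  [load 90/150]
  15 → bin 5  [load 150/150]
6 bins opened.

6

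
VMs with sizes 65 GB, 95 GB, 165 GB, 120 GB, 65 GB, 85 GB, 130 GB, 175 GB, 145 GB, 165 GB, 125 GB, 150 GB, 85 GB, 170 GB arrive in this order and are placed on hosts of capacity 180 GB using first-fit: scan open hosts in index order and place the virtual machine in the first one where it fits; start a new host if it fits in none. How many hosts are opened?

  65 → host 1 (new)  [load 65/180]
  95 → host 1  [load 160/180]
  165 → host 2 (new)  [load 165/180]
  120 → host 3 (new)  [load 120/180]
  65 → host 4 (new)  [load 65/180]
  85 → host 4  [load 150/180]
  130 → host 5 (new)  [load 130/180]
  175 → host 6 (new)  [load 175/180]
  145 → host 7 (new)  [load 145/180]
  165 → host 8 (new)  [load 165/180]
  125 → host 9 (new)  [load 125/180]
  150 → host 10 (new)  [load 150/180]
  85 → host 11 (new)  [load 85/180]
  170 → host 12 (new)  [load 170/180]
12 hosts opened.

12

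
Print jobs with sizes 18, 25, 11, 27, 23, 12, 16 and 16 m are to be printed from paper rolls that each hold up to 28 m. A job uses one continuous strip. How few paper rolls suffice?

Total = 27 + 25 + 23 + 18 + 16 + 16 + 12 + 11 = 148 m.
Lower bound: ⌈148/28⌉ = 6 paper rolls.
A packing using 6 paper rolls:
  roll 1: 27 = 27
  roll 2: 25 = 25
  roll 3: 23 = 23
  roll 4: 18 = 18
  roll 5: 16 + 12 = 28
  roll 6: 16 + 11 = 27
This matches the lower bound, so 6 is optimal.

6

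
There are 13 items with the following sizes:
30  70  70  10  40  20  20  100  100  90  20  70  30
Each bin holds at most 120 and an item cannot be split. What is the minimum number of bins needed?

6

Total = 100 + 100 + 90 + 70 + 70 + 70 + 40 + 30 + 30 + 20 + 20 + 20 + 10 = 670.
Lower bound: ⌈670/120⌉ = 6 bins.
A packing using 6 bins:
  bin 1: 100 + 20 = 120
  bin 2: 100 + 20 = 120
  bin 3: 90 + 30 = 120
  bin 4: 70 + 40 + 10 = 120
  bin 5: 70 + 30 + 20 = 120
  bin 6: 70 = 70
This matches the lower bound, so 6 is optimal.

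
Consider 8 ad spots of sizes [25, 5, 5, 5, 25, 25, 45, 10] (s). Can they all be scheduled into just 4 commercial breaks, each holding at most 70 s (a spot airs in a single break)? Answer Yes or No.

A valid assignment using 3 commercial breaks:
  break 1: 45 + 25 = 70
  break 2: 25 + 25 + 10 + 5 + 5 = 70
  break 3: 5 = 5
That uses only 3 ≤ 4, so 4 commercial breaks are enough.

Yes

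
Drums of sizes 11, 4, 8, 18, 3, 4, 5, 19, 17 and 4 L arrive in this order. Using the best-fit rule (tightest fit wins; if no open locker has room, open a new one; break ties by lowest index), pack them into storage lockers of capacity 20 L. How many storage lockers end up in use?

  11 → locker 1 (new)  [load 11/20]
  4 → locker 1  [load 15/20]
  8 → locker 2 (new)  [load 8/20]
  18 → locker 3 (new)  [load 18/20]
  3 → locker 1  [load 18/20]
  4 → locker 2  [load 12/20]
  5 → locker 2  [load 17/20]
  19 → locker 4 (new)  [load 19/20]
  17 → locker 5 (new)  [load 17/20]
  4 → locker 6 (new)  [load 4/20]
6 storage lockers opened.

6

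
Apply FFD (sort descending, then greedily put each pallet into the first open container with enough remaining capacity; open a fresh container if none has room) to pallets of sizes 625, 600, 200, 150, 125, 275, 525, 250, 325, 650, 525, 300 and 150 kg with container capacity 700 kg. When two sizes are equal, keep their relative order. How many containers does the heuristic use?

Sorted descending: 650, 625, 600, 525, 525, 325, 300, 275, 250, 200, 150, 150, 125.
  650 → container 1 (new)  [load 650/700]
  625 → container 2 (new)  [load 625/700]
  600 → container 3 (new)  [load 600/700]
  525 → container 4 (new)  [load 525/700]
  525 → container 5 (new)  [load 525/700]
  325 → container 6 (new)  [load 325/700]
  300 → container 6  [load 625/700]
  275 → container 7 (new)  [load 275/700]
  250 → container 7  [load 525/700]
  200 → container 8 (new)  [load 200/700]
  150 → container 4  [load 675/700]
  150 → container 5  [load 675/700]
  125 → container 7  [load 650/700]
8 containers opened.

8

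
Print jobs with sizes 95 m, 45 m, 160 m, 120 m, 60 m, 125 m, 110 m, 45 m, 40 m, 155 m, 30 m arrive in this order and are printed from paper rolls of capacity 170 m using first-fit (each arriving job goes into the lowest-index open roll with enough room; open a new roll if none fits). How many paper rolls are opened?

6

  95 → roll 1 (new)  [load 95/170]
  45 → roll 1  [load 140/170]
  160 → roll 2 (new)  [load 160/170]
  120 → roll 3 (new)  [load 120/170]
  60 → roll 4 (new)  [load 60/170]
  125 → roll 5 (new)  [load 125/170]
  110 → roll 4  [load 170/170]
  45 → roll 3  [load 165/170]
  40 → roll 5  [load 165/170]
  155 → roll 6 (new)  [load 155/170]
  30 → roll 1  [load 170/170]
6 paper rolls opened.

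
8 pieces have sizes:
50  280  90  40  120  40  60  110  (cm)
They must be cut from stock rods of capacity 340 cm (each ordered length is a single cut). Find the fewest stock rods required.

Total = 280 + 120 + 110 + 90 + 60 + 50 + 40 + 40 = 790 cm.
Lower bound: ⌈790/340⌉ = 3 stock rods.
A packing using 3 stock rods:
  stock rod 1: 280 + 60 = 340
  stock rod 2: 120 + 110 + 90 = 320
  stock rod 3: 50 + 40 + 40 = 130
This matches the lower bound, so 3 is optimal.

3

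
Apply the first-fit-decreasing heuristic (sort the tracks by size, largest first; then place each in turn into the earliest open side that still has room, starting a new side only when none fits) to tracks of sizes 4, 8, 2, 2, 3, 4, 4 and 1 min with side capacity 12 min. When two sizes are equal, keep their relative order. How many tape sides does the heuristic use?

Sorted descending: 8, 4, 4, 4, 3, 2, 2, 1.
  8 → side 1 (new)  [load 8/12]
  4 → side 1  [load 12/12]
  4 → side 2 (new)  [load 4/12]
  4 → side 2  [load 8/12]
  3 → side 2  [load 11/12]
  2 → side 3 (new)  [load 2/12]
  2 → side 3  [load 4/12]
  1 → side 2  [load 12/12]
3 tape sides opened.

3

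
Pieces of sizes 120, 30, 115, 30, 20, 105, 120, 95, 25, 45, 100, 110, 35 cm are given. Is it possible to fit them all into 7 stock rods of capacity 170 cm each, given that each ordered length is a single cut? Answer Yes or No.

Yes

A valid assignment using 7 stock rods:
  stock rod 1: 120 + 45 = 165
  stock rod 2: 120 + 35 = 155
  stock rod 3: 115 + 30 + 25 = 170
  stock rod 4: 110 + 30 + 20 = 160
  stock rod 5: 105 = 105
  stock rod 6: 100 = 100
  stock rod 7: 95 = 95
Every load is within 170 cm, so 7 stock rods suffice.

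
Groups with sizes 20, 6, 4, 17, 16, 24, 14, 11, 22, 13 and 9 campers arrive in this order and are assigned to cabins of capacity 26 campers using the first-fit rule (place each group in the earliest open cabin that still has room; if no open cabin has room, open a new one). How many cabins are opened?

7

  20 → cabin 1 (new)  [load 20/26]
  6 → cabin 1  [load 26/26]
  4 → cabin 2 (new)  [load 4/26]
  17 → cabin 2  [load 21/26]
  16 → cabin 3 (new)  [load 16/26]
  24 → cabin 4 (new)  [load 24/26]
  14 → cabin 5 (new)  [load 14/26]
  11 → cabin 5  [load 25/26]
  22 → cabin 6 (new)  [load 22/26]
  13 → cabin 7 (new)  [load 13/26]
  9 → cabin 3  [load 25/26]
7 cabins opened.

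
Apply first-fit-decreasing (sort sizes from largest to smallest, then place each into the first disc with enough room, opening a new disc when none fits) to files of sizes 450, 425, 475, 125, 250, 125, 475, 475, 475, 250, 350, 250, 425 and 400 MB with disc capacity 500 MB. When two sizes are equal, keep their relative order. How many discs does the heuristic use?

11

Sorted descending: 475, 475, 475, 475, 450, 425, 425, 400, 350, 250, 250, 250, 125, 125.
  475 → disc 1 (new)  [load 475/500]
  475 → disc 2 (new)  [load 475/500]
  475 → disc 3 (new)  [load 475/500]
  475 → disc 4 (new)  [load 475/500]
  450 → disc 5 (new)  [load 450/500]
  425 → disc 6 (new)  [load 425/500]
  425 → disc 7 (new)  [load 425/500]
  400 → disc 8 (new)  [load 400/500]
  350 → disc 9 (new)  [load 350/500]
  250 → disc 10 (new)  [load 250/500]
  250 → disc 10  [load 500/500]
  250 → disc 11 (new)  [load 250/500]
  125 → disc 9  [load 475/500]
  125 → disc 11  [load 375/500]
11 discs opened.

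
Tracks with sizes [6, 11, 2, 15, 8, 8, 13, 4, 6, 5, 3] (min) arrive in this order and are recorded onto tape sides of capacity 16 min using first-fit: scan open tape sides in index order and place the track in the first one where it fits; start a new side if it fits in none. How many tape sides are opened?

  6 → side 1 (new)  [load 6/16]
  11 → side 2 (new)  [load 11/16]
  2 → side 1  [load 8/16]
  15 → side 3 (new)  [load 15/16]
  8 → side 1  [load 16/16]
  8 → side 4 (new)  [load 8/16]
  13 → side 5 (new)  [load 13/16]
  4 → side 2  [load 15/16]
  6 → side 4  [load 14/16]
  5 → side 6 (new)  [load 5/16]
  3 → side 5  [load 16/16]
6 tape sides opened.

6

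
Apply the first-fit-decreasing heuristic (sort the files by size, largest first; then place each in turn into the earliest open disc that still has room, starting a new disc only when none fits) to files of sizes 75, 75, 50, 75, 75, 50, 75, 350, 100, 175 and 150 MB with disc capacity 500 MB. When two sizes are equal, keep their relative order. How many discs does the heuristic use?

3

Sorted descending: 350, 175, 150, 100, 75, 75, 75, 75, 75, 50, 50.
  350 → disc 1 (new)  [load 350/500]
  175 → disc 2 (new)  [load 175/500]
  150 → disc 1  [load 500/500]
  100 → disc 2  [load 275/500]
  75 → disc 2  [load 350/500]
  75 → disc 2  [load 425/500]
  75 → disc 2  [load 500/500]
  75 → disc 3 (new)  [load 75/500]
  75 → disc 3  [load 150/500]
  50 → disc 3  [load 200/500]
  50 → disc 3  [load 250/500]
3 discs opened.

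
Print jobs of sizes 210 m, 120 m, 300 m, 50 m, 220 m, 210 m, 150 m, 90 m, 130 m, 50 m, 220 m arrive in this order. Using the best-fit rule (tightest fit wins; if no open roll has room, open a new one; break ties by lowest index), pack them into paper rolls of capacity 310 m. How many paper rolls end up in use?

7

  210 → roll 1 (new)  [load 210/310]
  120 → roll 2 (new)  [load 120/310]
  300 → roll 3 (new)  [load 300/310]
  50 → roll 1  [load 260/310]
  220 → roll 4 (new)  [load 220/310]
  210 → roll 5 (new)  [load 210/310]
  150 → roll 2  [load 270/310]
  90 → roll 4  [load 310/310]
  130 → roll 6 (new)  [load 130/310]
  50 → roll 1  [load 310/310]
  220 → roll 7 (new)  [load 220/310]
7 paper rolls opened.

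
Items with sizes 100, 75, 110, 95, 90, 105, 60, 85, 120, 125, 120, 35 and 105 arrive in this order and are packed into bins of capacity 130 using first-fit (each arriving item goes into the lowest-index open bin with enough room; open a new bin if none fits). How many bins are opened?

12

  100 → bin 1 (new)  [load 100/130]
  75 → bin 2 (new)  [load 75/130]
  110 → bin 3 (new)  [load 110/130]
  95 → bin 4 (new)  [load 95/130]
  90 → bin 5 (new)  [load 90/130]
  105 → bin 6 (new)  [load 105/130]
  60 → bin 7 (new)  [load 60/130]
  85 → bin 8 (new)  [load 85/130]
  120 → bin 9 (new)  [load 120/130]
  125 → bin 10 (new)  [load 125/130]
  120 → bin 11 (new)  [load 120/130]
  35 → bin 2  [load 110/130]
  105 → bin 12 (new)  [load 105/130]
12 bins opened.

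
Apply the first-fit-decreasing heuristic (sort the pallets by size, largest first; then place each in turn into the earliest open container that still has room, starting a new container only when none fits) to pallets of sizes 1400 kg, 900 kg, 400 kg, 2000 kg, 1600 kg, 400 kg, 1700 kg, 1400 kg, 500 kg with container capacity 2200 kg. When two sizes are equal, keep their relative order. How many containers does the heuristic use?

Sorted descending: 2000, 1700, 1600, 1400, 1400, 900, 500, 400, 400.
  2000 → container 1 (new)  [load 2000/2200]
  1700 → container 2 (new)  [load 1700/2200]
  1600 → container 3 (new)  [load 1600/2200]
  1400 → container 4 (new)  [load 1400/2200]
  1400 → container 5 (new)  [load 1400/2200]
  900 → container 6 (new)  [load 900/2200]
  500 → container 2  [load 2200/2200]
  400 → container 3  [load 2000/2200]
  400 → container 4  [load 1800/2200]
6 containers opened.

6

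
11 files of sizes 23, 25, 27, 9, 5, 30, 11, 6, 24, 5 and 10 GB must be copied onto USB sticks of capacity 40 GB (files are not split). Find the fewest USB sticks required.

5

Total = 30 + 27 + 25 + 24 + 23 + 11 + 10 + 9 + 6 + 5 + 5 = 175 GB.
Lower bound: ⌈175/40⌉ = 5 USB sticks.
A packing using 5 USB sticks:
  USB stick 1: 30 + 10 = 40
  USB stick 2: 27 + 11 = 38
  USB stick 3: 25 + 9 + 6 = 40
  USB stick 4: 24 + 5 + 5 = 34
  USB stick 5: 23 = 23
This matches the lower bound, so 5 is optimal.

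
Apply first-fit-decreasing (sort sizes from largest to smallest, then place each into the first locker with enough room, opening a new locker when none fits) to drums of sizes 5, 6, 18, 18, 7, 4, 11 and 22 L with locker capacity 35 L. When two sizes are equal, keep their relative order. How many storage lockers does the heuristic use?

3

Sorted descending: 22, 18, 18, 11, 7, 6, 5, 4.
  22 → locker 1 (new)  [load 22/35]
  18 → locker 2 (new)  [load 18/35]
  18 → locker 3 (new)  [load 18/35]
  11 → locker 1  [load 33/35]
  7 → locker 2  [load 25/35]
  6 → locker 2  [load 31/35]
  5 → locker 3  [load 23/35]
  4 → locker 2  [load 35/35]
3 storage lockers opened.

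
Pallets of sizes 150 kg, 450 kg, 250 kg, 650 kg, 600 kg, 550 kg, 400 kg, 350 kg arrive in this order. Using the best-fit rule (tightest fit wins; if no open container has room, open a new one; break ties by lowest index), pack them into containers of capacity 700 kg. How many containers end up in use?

  150 → container 1 (new)  [load 150/700]
  450 → container 1  [load 600/700]
  250 → container 2 (new)  [load 250/700]
  650 → container 3 (new)  [load 650/700]
  600 → container 4 (new)  [load 600/700]
  550 → container 5 (new)  [load 550/700]
  400 → container 2  [load 650/700]
  350 → container 6 (new)  [load 350/700]
6 containers opened.

6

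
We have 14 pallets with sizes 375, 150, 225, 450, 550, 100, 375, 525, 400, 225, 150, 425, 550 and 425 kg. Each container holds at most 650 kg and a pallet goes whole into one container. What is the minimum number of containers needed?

Total = 550 + 550 + 525 + 450 + 425 + 425 + 400 + 375 + 375 + 225 + 225 + 150 + 150 + 100 = 4925 kg.
Lower bound: ⌈4925/650⌉ = 8 containers.
Also, 9 pallets each exceed 325 kg, and no two of those can share a container, so at least 9 containers are needed.
A packing using 9 containers:
  container 1: 550 + 100 = 650
  container 2: 550 = 550
  container 3: 525 = 525
  container 4: 450 + 150 = 600
  container 5: 425 + 225 = 650
  container 6: 425 + 225 = 650
  container 7: 400 + 150 = 550
  container 8: 375 = 375
  container 9: 375 = 375
This matches the lower bound, so 9 is optimal.

9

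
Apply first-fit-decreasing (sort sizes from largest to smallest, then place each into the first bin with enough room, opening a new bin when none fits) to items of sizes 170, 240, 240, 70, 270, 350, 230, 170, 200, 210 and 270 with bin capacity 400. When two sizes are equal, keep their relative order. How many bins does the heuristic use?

8

Sorted descending: 350, 270, 270, 240, 240, 230, 210, 200, 170, 170, 70.
  350 → bin 1 (new)  [load 350/400]
  270 → bin 2 (new)  [load 270/400]
  270 → bin 3 (new)  [load 270/400]
  240 → bin 4 (new)  [load 240/400]
  240 → bin 5 (new)  [load 240/400]
  230 → bin 6 (new)  [load 230/400]
  210 → bin 7 (new)  [load 210/400]
  200 → bin 8 (new)  [load 200/400]
  170 → bin 6  [load 400/400]
  170 → bin 7  [load 380/400]
  70 → bin 2  [load 340/400]
8 bins opened.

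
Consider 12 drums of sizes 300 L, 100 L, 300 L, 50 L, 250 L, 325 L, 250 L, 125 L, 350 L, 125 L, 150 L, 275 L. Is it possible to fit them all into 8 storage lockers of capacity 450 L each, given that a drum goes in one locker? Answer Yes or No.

A valid assignment using 7 storage lockers:
  locker 1: 350 + 100 = 450
  locker 2: 325 + 125 = 450
  locker 3: 300 + 150 = 450
  locker 4: 300 + 125 = 425
  locker 5: 275 + 50 = 325
  locker 6: 250 = 250
  locker 7: 250 = 250
That uses only 7 ≤ 8, so 8 storage lockers are enough.

Yes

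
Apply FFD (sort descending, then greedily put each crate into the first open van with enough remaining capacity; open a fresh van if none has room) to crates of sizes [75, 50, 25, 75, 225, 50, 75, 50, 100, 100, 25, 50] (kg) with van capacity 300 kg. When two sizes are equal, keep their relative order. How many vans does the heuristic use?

Sorted descending: 225, 100, 100, 75, 75, 75, 50, 50, 50, 50, 25, 25.
  225 → van 1 (new)  [load 225/300]
  100 → van 2 (new)  [load 100/300]
  100 → van 2  [load 200/300]
  75 → van 1  [load 300/300]
  75 → van 2  [load 275/300]
  75 → van 3 (new)  [load 75/300]
  50 → van 3  [load 125/300]
  50 → van 3  [load 175/300]
  50 → van 3  [load 225/300]
  50 → van 3  [load 275/300]
  25 → van 2  [load 300/300]
  25 → van 3  [load 300/300]
3 vans opened.

3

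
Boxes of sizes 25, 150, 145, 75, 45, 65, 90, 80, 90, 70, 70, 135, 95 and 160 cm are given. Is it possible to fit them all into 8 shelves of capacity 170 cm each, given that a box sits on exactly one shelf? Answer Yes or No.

No

Total = 1295 cm; ⌈1295/170⌉ = 8.
The bound of 8 does not rule out 8, but exhaustive search shows no assignment into 8 shelves of capacity 170 cm exists — the minimum is 9.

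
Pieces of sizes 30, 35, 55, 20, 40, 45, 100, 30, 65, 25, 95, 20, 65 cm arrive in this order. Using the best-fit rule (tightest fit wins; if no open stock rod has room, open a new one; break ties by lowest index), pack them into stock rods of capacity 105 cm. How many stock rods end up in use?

  30 → stock rod 1 (new)  [load 30/105]
  35 → stock rod 1  [load 65/105]
  55 → stock rod 2 (new)  [load 55/105]
  20 → stock rod 1  [load 85/105]
  40 → stock rod 2  [load 95/105]
  45 → stock rod 3 (new)  [load 45/105]
  100 → stock rod 4 (new)  [load 100/105]
  30 → stock rod 3  [load 75/105]
  65 → stock rod 5 (new)  [load 65/105]
  25 → stock rod 3  [load 100/105]
  95 → stock rod 6 (new)  [load 95/105]
  20 → stock rod 1  [load 105/105]
  65 → stock rod 7 (new)  [load 65/105]
7 stock rods opened.

7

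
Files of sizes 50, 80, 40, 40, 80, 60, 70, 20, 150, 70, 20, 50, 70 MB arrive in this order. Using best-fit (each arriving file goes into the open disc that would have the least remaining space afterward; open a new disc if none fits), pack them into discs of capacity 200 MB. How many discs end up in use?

  50 → disc 1 (new)  [load 50/200]
  80 → disc 1  [load 130/200]
  40 → disc 1  [load 170/200]
  40 → disc 2 (new)  [load 40/200]
  80 → disc 2  [load 120/200]
  60 → disc 2  [load 180/200]
  70 → disc 3 (new)  [load 70/200]
  20 → disc 2  [load 200/200]
  150 → disc 4 (new)  [load 150/200]
  70 → disc 3  [load 140/200]
  20 → disc 1  [load 190/200]
  50 → disc 4  [load 200/200]
  70 → disc 5 (new)  [load 70/200]
5 discs opened.

5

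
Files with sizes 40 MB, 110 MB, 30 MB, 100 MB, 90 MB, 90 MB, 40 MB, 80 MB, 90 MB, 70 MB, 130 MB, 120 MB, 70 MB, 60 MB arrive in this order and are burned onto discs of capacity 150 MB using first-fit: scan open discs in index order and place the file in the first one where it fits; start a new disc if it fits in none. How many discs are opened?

9

  40 → disc 1 (new)  [load 40/150]
  110 → disc 1  [load 150/150]
  30 → disc 2 (new)  [load 30/150]
  100 → disc 2  [load 130/150]
  90 → disc 3 (new)  [load 90/150]
  90 → disc 4 (new)  [load 90/150]
  40 → disc 3  [load 130/150]
  80 → disc 5 (new)  [load 80/150]
  90 → disc 6 (new)  [load 90/150]
  70 → disc 5  [load 150/150]
  130 → disc 7 (new)  [load 130/150]
  120 → disc 8 (new)  [load 120/150]
  70 → disc 9 (new)  [load 70/150]
  60 → disc 4  [load 150/150]
9 discs opened.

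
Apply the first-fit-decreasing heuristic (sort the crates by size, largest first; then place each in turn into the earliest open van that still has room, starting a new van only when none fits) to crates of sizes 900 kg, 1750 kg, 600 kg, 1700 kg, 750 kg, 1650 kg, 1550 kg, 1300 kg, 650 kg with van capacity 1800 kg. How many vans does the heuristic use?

Sorted descending: 1750, 1700, 1650, 1550, 1300, 900, 750, 650, 600.
  1750 → van 1 (new)  [load 1750/1800]
  1700 → van 2 (new)  [load 1700/1800]
  1650 → van 3 (new)  [load 1650/1800]
  1550 → van 4 (new)  [load 1550/1800]
  1300 → van 5 (new)  [load 1300/1800]
  900 → van 6 (new)  [load 900/1800]
  750 → van 6  [load 1650/1800]
  650 → van 7 (new)  [load 650/1800]
  600 → van 7  [load 1250/1800]
7 vans opened.

7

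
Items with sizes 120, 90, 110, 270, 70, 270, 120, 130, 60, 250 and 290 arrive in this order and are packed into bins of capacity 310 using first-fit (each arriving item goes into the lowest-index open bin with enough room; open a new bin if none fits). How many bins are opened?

  120 → bin 1 (new)  [load 120/310]
  90 → bin 1  [load 210/310]
  110 → bin 2 (new)  [load 110/310]
  270 → bin 3 (new)  [load 270/310]
  70 → bin 1  [load 280/310]
  270 → bin 4 (new)  [load 270/310]
  120 → bin 2  [load 230/310]
  130 → bin 5 (new)  [load 130/310]
  60 → bin 2  [load 290/310]
  250 → bin 6 (new)  [load 250/310]
  290 → bin 7 (new)  [load 290/310]
7 bins opened.

7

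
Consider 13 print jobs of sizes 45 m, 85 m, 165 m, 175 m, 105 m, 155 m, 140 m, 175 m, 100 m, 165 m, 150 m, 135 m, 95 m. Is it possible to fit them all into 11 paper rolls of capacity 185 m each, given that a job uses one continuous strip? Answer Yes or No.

Yes

A valid assignment using 11 paper rolls:
  roll 1: 175 = 175
  roll 2: 175 = 175
  roll 3: 165 = 165
  roll 4: 165 = 165
  roll 5: 155 = 155
  roll 6: 150 = 150
  roll 7: 140 + 45 = 185
  roll 8: 135 = 135
  roll 9: 105 = 105
  roll 10: 100 + 85 = 185
  roll 11: 95 = 95
Every load is within 185 m, so 11 paper rolls suffice.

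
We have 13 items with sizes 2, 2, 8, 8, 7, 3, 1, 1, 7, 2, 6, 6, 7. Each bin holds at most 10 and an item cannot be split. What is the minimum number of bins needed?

Total = 8 + 8 + 7 + 7 + 7 + 6 + 6 + 3 + 2 + 2 + 2 + 1 + 1 = 60.
Lower bound: ⌈60/10⌉ = 6 bins.
Also, 7 items each exceed 5, and no two of those can share a bin, so at least 7 bins are needed.
A packing using 7 bins:
  bin 1: 8 + 2 = 10
  bin 2: 8 + 2 = 10
  bin 3: 7 + 3 = 10
  bin 4: 7 + 2 + 1 = 10
  bin 5: 7 + 1 = 8
  bin 6: 6 = 6
  bin 7: 6 = 6
This matches the lower bound, so 7 is optimal.

7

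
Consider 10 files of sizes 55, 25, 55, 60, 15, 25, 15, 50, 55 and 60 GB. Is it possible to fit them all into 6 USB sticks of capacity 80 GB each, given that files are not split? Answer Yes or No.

A valid assignment using 6 USB sticks:
  USB stick 1: 60 + 15 = 75
  USB stick 2: 60 + 15 = 75
  USB stick 3: 55 + 25 = 80
  USB stick 4: 55 + 25 = 80
  USB stick 5: 55 = 55
  USB stick 6: 50 = 50
Every load is within 80 GB, so 6 USB sticks suffice.

Yes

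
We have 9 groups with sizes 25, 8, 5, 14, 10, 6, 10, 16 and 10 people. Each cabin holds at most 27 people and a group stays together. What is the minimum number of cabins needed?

Total = 25 + 16 + 14 + 10 + 10 + 10 + 8 + 6 + 5 = 104 people.
Lower bound: ⌈104/27⌉ = 4 cabins.
A packing using 4 cabins:
  cabin 1: 25 = 25
  cabin 2: 16 + 10 = 26
  cabin 3: 14 + 8 + 5 = 27
  cabin 4: 10 + 10 + 6 = 26
This matches the lower bound, so 4 is optimal.

4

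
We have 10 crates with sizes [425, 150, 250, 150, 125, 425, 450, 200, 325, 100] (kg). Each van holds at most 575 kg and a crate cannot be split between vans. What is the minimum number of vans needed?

Total = 450 + 425 + 425 + 325 + 250 + 200 + 150 + 150 + 125 + 100 = 2600 kg.
Lower bound: ⌈2600/575⌉ = 5 vans.
A packing using 5 vans:
  van 1: 450 + 125 = 575
  van 2: 425 + 150 = 575
  van 3: 425 + 150 = 575
  van 4: 325 + 250 = 575
  van 5: 200 + 100 = 300
This matches the lower bound, so 5 is optimal.

5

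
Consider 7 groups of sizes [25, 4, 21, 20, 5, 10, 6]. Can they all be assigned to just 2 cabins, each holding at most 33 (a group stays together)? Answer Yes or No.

No

Total = 91; ⌈91/33⌉ = 3.
At least 3 cabins are required, but only 2 are allowed.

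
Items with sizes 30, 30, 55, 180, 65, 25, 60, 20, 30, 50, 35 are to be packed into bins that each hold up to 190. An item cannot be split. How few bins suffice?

Total = 180 + 65 + 60 + 55 + 50 + 35 + 30 + 30 + 30 + 25 + 20 = 580.
Lower bound: ⌈580/190⌉ = 4 bins.
A packing using 4 bins:
  bin 1: 180 = 180
  bin 2: 65 + 60 + 55 = 180
  bin 3: 50 + 35 + 30 + 30 + 30 = 175
  bin 4: 25 + 20 = 45
This matches the lower bound, so 4 is optimal.

4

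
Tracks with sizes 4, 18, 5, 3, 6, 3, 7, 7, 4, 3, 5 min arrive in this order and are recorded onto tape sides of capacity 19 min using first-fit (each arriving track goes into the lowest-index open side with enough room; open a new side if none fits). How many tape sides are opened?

  4 → side 1 (new)  [load 4/19]
  18 → side 2 (new)  [load 18/19]
  5 → side 1  [load 9/19]
  3 → side 1  [load 12/19]
  6 → side 1  [load 18/19]
  3 → side 3 (new)  [load 3/19]
  7 → side 3  [load 10/19]
  7 → side 3  [load 17/19]
  4 → side 4 (new)  [load 4/19]
  3 → side 4  [load 7/19]
  5 → side 4  [load 12/19]
4 tape sides opened.

4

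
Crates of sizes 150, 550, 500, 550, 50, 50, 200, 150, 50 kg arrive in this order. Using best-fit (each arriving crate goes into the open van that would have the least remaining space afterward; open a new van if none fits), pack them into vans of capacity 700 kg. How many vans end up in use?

4

  150 → van 1 (new)  [load 150/700]
  550 → van 1  [load 700/700]
  500 → van 2 (new)  [load 500/700]
  550 → van 3 (new)  [load 550/700]
  50 → van 3  [load 600/700]
  50 → van 3  [load 650/700]
  200 → van 2  [load 700/700]
  150 → van 4 (new)  [load 150/700]
  50 → van 3  [load 700/700]
4 vans opened.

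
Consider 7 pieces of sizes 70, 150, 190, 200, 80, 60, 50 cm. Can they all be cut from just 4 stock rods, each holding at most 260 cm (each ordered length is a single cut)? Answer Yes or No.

A valid assignment using 4 stock rods:
  stock rod 1: 200 + 60 = 260
  stock rod 2: 190 + 70 = 260
  stock rod 3: 150 + 80 = 230
  stock rod 4: 50 = 50
Every load is within 260 cm, so 4 stock rods suffice.

Yes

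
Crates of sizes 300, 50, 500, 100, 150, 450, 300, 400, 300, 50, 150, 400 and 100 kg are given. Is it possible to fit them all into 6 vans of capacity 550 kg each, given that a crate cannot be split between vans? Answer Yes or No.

Total = 3250 kg; ⌈3250/550⌉ = 6.
7 crates each exceed half the capacity and cannot share a van, forcing at least 7 vans.
At least 7 vans are required, but only 6 are allowed.

No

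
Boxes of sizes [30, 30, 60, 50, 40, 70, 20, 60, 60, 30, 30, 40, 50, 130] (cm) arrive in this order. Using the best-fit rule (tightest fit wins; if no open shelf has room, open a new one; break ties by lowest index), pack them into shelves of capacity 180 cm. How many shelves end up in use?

  30 → shelf 1 (new)  [load 30/180]
  30 → shelf 1  [load 60/180]
  60 → shelf 1  [load 120/180]
  50 → shelf 1  [load 170/180]
  40 → shelf 2 (new)  [load 40/180]
  70 → shelf 2  [load 110/180]
  20 → shelf 2  [load 130/180]
  60 → shelf 3 (new)  [load 60/180]
  60 → shelf 3  [load 120/180]
  30 → shelf 2  [load 160/180]
  30 → shelf 3  [load 150/180]
  40 → shelf 4 (new)  [load 40/180]
  50 → shelf 4  [load 90/180]
  130 → shelf 5 (new)  [load 130/180]
5 shelves opened.

5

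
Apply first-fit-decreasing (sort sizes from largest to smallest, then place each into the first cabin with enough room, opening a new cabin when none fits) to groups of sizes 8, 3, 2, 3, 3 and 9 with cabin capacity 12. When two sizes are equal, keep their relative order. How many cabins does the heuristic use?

Sorted descending: 9, 8, 3, 3, 3, 2.
  9 → cabin 1 (new)  [load 9/12]
  8 → cabin 2 (new)  [load 8/12]
  3 → cabin 1  [load 12/12]
  3 → cabin 2  [load 11/12]
  3 → cabin 3 (new)  [load 3/12]
  2 → cabin 3  [load 5/12]
3 cabins opened.

3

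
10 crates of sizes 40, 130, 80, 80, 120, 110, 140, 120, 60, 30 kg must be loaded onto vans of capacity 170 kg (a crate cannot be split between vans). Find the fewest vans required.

6

Total = 140 + 130 + 120 + 120 + 110 + 80 + 80 + 60 + 40 + 30 = 910 kg.
Lower bound: ⌈910/170⌉ = 6 vans.
A packing using 6 vans:
  van 1: 140 + 30 = 170
  van 2: 130 + 40 = 170
  van 3: 120 = 120
  van 4: 120 = 120
  van 5: 110 + 60 = 170
  van 6: 80 + 80 = 160
This matches the lower bound, so 6 is optimal.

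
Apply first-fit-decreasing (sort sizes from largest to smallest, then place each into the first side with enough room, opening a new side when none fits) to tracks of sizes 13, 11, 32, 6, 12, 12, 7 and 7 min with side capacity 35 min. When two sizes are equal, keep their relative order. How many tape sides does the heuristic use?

Sorted descending: 32, 13, 12, 12, 11, 7, 7, 6.
  32 → side 1 (new)  [load 32/35]
  13 → side 2 (new)  [load 13/35]
  12 → side 2  [load 25/35]
  12 → side 3 (new)  [load 12/35]
  11 → side 3  [load 23/35]
  7 → side 2  [load 32/35]
  7 → side 3  [load 30/35]
  6 → side 4 (new)  [load 6/35]
4 tape sides opened.

4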